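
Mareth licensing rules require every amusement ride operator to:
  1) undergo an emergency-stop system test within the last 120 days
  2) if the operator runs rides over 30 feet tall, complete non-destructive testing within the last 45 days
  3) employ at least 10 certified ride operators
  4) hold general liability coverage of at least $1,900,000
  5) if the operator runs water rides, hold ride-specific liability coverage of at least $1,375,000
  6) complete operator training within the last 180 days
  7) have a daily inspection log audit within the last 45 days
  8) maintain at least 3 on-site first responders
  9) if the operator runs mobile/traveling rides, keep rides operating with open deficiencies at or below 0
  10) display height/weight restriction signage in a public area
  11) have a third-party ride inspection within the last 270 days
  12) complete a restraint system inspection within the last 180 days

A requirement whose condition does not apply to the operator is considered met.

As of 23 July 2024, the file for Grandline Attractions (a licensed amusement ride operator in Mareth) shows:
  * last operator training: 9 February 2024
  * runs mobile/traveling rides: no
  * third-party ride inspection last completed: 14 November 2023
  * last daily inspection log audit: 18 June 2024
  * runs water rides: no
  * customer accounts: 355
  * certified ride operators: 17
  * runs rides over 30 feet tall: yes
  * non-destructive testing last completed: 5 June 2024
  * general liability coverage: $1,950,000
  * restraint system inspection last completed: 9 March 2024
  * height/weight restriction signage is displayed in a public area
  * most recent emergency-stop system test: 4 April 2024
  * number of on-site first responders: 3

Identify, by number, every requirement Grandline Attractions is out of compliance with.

2

1. emergency-stop system test 110 days ago vs limit 120 → met
2. condition 'runs rides over 30 feet tall' holds; non-destructive testing 48 days ago vs limit 45 → not met
3. certified ride operators 17 ≥ 10 → met
4. general liability coverage $1,950,000 ≥ $1,900,000 → met
5. condition 'runs water rides' does not hold → requirement n/a → met
6. operator training 165 days ago vs limit 180 → met
7. daily inspection log audit 35 days ago vs limit 45 → met
8. on-site first responders 3 ≥ 3 → met
9. condition 'runs mobile/traveling rides' does not hold → requirement n/a → met
10. height/weight restriction signage present → met
11. third-party ride inspection 252 days ago vs limit 270 → met
12. restraint system inspection 136 days ago vs limit 180 → met
Not met: 2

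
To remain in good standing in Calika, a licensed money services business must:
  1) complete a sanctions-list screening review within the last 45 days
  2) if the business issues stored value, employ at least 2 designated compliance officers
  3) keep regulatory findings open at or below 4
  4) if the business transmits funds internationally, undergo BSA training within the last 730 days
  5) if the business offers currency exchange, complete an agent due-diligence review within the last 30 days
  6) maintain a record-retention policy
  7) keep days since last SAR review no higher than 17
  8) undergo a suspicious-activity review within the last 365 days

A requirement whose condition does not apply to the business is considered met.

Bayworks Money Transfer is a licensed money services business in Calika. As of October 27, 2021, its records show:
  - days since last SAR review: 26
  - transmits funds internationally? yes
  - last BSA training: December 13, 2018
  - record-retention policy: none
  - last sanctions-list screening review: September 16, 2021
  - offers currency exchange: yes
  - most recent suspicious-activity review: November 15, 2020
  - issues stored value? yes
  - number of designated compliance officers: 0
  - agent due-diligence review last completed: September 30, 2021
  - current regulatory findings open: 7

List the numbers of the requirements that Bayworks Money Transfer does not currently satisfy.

1. sanctions-list screening review 41 days ago vs limit 45 → met
2. condition 'issues stored value' holds; designated compliance officers 0 < 2 → not met
3. regulatory findings open 7 > 4 → not met
4. condition 'transmits funds internationally' holds; BSA training 1049 days ago vs limit 730 → not met
5. condition 'offers currency exchange' holds; agent due-diligence review 27 days ago vs limit 30 → met
6. record-retention policy absent → not met
7. days since last SAR review 26 > 17 → not met
8. suspicious-activity review 346 days ago vs limit 365 → met
Not met: 2, 3, 4, 6, 7

2, 3, 4, 6, 7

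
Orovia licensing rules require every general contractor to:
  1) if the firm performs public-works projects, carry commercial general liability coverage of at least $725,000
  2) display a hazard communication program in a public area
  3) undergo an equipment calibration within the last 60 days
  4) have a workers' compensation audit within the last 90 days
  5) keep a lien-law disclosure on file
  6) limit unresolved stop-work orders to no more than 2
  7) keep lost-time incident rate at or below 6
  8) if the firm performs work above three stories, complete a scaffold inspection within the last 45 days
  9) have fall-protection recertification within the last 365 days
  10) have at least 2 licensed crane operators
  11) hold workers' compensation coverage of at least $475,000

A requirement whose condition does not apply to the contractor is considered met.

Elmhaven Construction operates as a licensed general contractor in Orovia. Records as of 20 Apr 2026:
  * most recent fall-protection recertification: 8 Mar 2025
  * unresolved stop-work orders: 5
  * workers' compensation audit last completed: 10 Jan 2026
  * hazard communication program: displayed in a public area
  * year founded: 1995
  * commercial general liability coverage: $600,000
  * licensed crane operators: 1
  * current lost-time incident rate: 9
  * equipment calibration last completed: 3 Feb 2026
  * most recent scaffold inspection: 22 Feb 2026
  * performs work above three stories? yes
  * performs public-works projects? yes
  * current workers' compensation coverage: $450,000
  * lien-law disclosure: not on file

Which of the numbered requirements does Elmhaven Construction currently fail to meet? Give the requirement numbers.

1, 3, 4, 5, 6, 7, 8, 9, 10, 11

1. condition 'performs public-works projects' holds; commercial general liability coverage $600,000 < $725,000 → not met
2. hazard communication program present → met
3. equipment calibration 76 days ago vs limit 60 → not met
4. workers' compensation audit 100 days ago vs limit 90 → not met
5. lien-law disclosure absent → not met
6. unresolved stop-work orders 5 > 2 → not met
7. lost-time incident rate 9 > 6 → not met
8. condition 'performs work above three stories' holds; scaffold inspection 57 days ago vs limit 45 → not met
9. fall-protection recertification 408 days ago vs limit 365 → not met
10. licensed crane operators 1 < 2 → not met
11. workers' compensation coverage $450,000 < $475,000 → not met
Not met: 1, 3, 4, 5, 6, 7, 8, 9, 10, 11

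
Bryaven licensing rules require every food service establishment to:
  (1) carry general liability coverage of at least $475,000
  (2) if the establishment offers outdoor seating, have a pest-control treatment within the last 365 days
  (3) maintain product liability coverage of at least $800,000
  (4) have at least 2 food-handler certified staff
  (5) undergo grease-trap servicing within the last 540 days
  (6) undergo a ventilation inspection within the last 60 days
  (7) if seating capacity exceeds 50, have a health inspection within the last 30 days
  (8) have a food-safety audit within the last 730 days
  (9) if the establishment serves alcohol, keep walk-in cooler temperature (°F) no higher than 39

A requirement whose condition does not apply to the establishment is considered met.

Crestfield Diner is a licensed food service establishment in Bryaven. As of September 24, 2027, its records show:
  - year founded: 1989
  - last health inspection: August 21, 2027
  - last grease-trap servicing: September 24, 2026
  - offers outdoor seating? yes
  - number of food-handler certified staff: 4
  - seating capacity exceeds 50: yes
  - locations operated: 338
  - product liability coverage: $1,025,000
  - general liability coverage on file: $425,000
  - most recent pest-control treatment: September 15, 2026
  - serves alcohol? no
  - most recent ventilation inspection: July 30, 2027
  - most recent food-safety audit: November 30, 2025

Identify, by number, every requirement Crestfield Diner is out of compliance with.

1. general liability coverage $425,000 < $475,000 → not met
2. condition 'offers outdoor seating' holds; pest-control treatment 374 days ago vs limit 365 → not met
3. product liability coverage $1,025,000 ≥ $800,000 → met
4. food-handler certified staff 4 ≥ 2 → met
5. grease-trap servicing 365 days ago vs limit 540 → met
6. ventilation inspection 56 days ago vs limit 60 → met
7. condition 'seating capacity exceeds 50' holds; health inspection 34 days ago vs limit 30 → not met
8. food-safety audit 663 days ago vs limit 730 → met
9. condition 'serves alcohol' does not hold → requirement n/a → met
Not met: 1, 2, 7

1, 2, 7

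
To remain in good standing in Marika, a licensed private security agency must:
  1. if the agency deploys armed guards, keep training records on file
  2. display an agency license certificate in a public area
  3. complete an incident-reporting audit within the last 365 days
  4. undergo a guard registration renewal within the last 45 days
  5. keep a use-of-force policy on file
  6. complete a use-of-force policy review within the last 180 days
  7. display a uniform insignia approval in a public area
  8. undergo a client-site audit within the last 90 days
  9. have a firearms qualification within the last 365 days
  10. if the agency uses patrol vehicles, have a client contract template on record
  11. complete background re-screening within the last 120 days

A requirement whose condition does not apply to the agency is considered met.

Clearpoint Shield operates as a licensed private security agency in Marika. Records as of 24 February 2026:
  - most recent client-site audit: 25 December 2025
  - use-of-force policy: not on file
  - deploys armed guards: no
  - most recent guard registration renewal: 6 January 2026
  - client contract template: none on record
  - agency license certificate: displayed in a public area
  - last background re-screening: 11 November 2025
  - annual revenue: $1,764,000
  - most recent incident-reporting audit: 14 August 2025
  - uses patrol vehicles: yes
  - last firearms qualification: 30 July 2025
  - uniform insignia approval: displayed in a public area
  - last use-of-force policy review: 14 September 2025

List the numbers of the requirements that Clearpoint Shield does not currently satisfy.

4, 5, 10

1. condition 'deploys armed guards' does not hold → requirement n/a → met
2. agency license certificate present → met
3. incident-reporting audit 194 days ago vs limit 365 → met
4. guard registration renewal 49 days ago vs limit 45 → not met
5. use-of-force policy absent → not met
6. use-of-force policy review 163 days ago vs limit 180 → met
7. uniform insignia approval present → met
8. client-site audit 61 days ago vs limit 90 → met
9. firearms qualification 209 days ago vs limit 365 → met
10. condition 'uses patrol vehicles' holds; client contract template absent → not met
11. background re-screening 105 days ago vs limit 120 → met
Not met: 4, 5, 10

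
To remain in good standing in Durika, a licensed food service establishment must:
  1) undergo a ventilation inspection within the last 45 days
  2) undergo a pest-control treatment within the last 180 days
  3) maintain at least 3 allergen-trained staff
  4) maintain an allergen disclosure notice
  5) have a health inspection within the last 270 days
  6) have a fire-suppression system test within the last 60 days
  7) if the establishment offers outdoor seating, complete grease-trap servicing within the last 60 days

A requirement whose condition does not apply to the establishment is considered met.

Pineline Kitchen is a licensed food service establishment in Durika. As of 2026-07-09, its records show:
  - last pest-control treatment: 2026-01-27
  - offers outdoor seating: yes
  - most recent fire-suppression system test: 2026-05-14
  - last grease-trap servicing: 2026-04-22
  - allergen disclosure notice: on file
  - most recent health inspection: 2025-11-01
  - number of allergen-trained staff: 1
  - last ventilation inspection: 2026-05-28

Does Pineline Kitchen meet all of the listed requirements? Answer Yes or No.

1. ventilation inspection 42 days ago vs limit 45 → met
2. pest-control treatment 163 days ago vs limit 180 → met
3. allergen-trained staff 1 < 3 → not met
4. allergen disclosure notice present → met
5. health inspection 250 days ago vs limit 270 → met
6. fire-suppression system test 56 days ago vs limit 60 → met
7. condition 'offers outdoor seating' holds; grease-trap servicing 78 days ago vs limit 60 → not met
Not met: 3, 7

No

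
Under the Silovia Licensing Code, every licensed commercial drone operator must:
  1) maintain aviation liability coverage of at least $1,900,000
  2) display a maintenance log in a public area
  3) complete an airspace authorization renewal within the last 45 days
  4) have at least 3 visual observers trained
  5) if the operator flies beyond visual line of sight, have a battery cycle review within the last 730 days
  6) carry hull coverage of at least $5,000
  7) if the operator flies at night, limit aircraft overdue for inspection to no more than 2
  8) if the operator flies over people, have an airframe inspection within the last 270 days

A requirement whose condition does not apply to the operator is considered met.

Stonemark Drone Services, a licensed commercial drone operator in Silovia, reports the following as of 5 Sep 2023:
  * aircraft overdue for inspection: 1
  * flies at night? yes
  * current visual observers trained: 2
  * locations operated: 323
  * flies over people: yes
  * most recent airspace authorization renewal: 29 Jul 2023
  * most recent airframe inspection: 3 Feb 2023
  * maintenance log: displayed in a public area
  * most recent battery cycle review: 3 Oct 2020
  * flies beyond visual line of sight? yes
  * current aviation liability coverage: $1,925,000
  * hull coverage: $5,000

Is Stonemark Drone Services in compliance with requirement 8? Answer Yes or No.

8. condition 'flies over people' holds; airframe inspection 214 days ago vs limit 270 → met

Yes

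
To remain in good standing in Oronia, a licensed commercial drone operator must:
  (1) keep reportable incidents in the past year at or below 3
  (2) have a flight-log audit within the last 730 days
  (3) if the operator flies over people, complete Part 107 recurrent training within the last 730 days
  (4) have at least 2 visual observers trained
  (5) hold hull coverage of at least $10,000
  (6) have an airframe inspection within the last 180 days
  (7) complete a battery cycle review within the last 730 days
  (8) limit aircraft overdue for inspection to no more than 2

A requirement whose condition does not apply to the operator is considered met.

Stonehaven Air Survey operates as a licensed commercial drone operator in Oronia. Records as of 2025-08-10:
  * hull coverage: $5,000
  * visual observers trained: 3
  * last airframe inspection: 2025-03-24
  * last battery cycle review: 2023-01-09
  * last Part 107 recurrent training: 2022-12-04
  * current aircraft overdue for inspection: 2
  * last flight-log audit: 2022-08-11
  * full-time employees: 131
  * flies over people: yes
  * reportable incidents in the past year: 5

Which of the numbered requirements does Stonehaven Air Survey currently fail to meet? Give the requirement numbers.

1, 2, 3, 5, 7

1. reportable incidents in the past year 5 > 3 → not met
2. flight-log audit 1095 days ago vs limit 730 → not met
3. condition 'flies over people' holds; Part 107 recurrent training 980 days ago vs limit 730 → not met
4. visual observers trained 3 ≥ 2 → met
5. hull coverage $5,000 < $10,000 → not met
6. airframe inspection 139 days ago vs limit 180 → met
7. battery cycle review 944 days ago vs limit 730 → not met
8. aircraft overdue for inspection 2 ≤ 2 → met
Not met: 1, 2, 3, 5, 7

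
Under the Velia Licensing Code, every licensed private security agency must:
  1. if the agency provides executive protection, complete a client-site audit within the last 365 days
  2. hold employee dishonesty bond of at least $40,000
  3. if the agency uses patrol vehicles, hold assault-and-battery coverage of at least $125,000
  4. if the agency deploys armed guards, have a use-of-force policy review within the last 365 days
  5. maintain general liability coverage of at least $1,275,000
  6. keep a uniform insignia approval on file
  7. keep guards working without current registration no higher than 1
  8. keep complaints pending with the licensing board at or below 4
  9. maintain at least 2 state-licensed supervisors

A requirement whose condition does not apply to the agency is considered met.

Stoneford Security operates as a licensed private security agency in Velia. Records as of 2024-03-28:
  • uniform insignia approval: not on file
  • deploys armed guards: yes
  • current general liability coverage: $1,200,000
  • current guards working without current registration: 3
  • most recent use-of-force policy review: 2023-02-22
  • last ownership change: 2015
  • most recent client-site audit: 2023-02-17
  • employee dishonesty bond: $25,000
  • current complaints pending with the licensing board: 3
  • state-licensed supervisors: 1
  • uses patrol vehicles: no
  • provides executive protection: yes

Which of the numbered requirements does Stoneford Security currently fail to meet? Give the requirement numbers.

1. condition 'provides executive protection' holds; client-site audit 405 days ago vs limit 365 → not met
2. employee dishonesty bond $25,000 < $40,000 → not met
3. condition 'uses patrol vehicles' does not hold → requirement n/a → met
4. condition 'deploys armed guards' holds; use-of-force policy review 400 days ago vs limit 365 → not met
5. general liability coverage $1,200,000 < $1,275,000 → not met
6. uniform insignia approval absent → not met
7. guards working without current registration 3 > 1 → not met
8. complaints pending with the licensing board 3 ≤ 4 → met
9. state-licensed supervisors 1 < 2 → not met
Not met: 1, 2, 4, 5, 6, 7, 9

1, 2, 4, 5, 6, 7, 9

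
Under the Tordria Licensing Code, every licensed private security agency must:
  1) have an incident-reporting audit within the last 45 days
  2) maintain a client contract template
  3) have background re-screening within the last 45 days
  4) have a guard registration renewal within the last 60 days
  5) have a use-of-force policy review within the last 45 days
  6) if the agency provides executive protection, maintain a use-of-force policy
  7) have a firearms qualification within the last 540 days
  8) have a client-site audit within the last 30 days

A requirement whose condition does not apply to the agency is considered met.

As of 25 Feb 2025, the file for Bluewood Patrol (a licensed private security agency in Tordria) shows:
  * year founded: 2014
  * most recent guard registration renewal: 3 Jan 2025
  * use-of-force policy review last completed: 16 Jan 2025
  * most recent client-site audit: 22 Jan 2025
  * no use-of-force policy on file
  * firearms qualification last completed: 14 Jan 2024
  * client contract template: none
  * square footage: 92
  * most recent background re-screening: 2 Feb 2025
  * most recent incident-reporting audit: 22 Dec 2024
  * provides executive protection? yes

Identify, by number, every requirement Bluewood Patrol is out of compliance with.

1. incident-reporting audit 65 days ago vs limit 45 → not met
2. client contract template absent → not met
3. background re-screening 23 days ago vs limit 45 → met
4. guard registration renewal 53 days ago vs limit 60 → met
5. use-of-force policy review 40 days ago vs limit 45 → met
6. condition 'provides executive protection' holds; use-of-force policy absent → not met
7. firearms qualification 408 days ago vs limit 540 → met
8. client-site audit 34 days ago vs limit 30 → not met
Not met: 1, 2, 6, 8

1, 2, 6, 8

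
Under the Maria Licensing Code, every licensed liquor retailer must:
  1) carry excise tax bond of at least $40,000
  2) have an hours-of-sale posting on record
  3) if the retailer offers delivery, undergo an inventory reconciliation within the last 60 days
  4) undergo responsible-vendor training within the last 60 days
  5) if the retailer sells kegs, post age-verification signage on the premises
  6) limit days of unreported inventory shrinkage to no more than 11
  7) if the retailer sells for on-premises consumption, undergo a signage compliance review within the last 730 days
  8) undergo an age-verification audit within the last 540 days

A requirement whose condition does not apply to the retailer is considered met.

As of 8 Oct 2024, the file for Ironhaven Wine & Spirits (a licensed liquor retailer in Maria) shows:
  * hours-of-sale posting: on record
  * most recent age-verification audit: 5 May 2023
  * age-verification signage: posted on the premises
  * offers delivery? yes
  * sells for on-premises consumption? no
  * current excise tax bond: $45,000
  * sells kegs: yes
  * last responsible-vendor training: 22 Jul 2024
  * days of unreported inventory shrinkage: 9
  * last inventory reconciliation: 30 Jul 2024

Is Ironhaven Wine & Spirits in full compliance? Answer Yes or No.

No

1. excise tax bond $45,000 ≥ $40,000 → met
2. hours-of-sale posting present → met
3. condition 'offers delivery' holds; inventory reconciliation 70 days ago vs limit 60 → not met
4. responsible-vendor training 78 days ago vs limit 60 → not met
5. condition 'sells kegs' holds; age-verification signage present → met
6. days of unreported inventory shrinkage 9 ≤ 11 → met
7. condition 'sells for on-premises consumption' does not hold → requirement n/a → met
8. age-verification audit 522 days ago vs limit 540 → met
Not met: 3, 4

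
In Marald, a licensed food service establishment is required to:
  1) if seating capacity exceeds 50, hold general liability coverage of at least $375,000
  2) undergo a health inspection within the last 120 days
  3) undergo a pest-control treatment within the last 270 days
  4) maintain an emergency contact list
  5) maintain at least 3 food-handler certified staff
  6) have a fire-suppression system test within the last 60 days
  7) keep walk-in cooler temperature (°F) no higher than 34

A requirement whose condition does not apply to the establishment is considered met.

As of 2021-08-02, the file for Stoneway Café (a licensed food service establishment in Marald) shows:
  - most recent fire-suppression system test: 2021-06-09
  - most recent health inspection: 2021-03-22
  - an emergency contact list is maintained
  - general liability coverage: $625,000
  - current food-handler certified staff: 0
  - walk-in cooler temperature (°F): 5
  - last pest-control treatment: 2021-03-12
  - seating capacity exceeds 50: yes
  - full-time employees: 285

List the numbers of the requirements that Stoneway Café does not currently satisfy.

1. condition 'seating capacity exceeds 50' holds; general liability coverage $625,000 ≥ $375,000 → met
2. health inspection 133 days ago vs limit 120 → not met
3. pest-control treatment 143 days ago vs limit 270 → met
4. emergency contact list present → met
5. food-handler certified staff 0 < 3 → not met
6. fire-suppression system test 54 days ago vs limit 60 → met
7. walk-in cooler temperature (°F) 5 ≤ 34 → met
Not met: 2, 5

2, 5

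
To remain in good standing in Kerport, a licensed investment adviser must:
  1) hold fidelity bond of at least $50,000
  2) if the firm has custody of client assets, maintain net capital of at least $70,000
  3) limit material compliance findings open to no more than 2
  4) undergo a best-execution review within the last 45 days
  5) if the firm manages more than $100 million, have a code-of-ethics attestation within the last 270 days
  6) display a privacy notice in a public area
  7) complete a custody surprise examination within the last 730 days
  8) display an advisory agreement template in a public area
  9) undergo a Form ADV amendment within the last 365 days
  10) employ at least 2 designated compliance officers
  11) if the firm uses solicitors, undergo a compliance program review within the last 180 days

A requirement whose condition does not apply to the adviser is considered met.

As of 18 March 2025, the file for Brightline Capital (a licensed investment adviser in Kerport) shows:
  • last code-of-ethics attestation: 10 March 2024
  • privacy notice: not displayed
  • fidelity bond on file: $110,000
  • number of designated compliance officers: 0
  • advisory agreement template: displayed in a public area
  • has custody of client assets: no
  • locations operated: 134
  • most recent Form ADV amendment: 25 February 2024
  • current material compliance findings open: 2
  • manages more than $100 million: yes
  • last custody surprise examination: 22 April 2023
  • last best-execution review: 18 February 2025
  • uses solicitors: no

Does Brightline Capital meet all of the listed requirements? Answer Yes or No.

1. fidelity bond $110,000 ≥ $50,000 → met
2. condition 'has custody of client assets' does not hold → requirement n/a → met
3. material compliance findings open 2 ≤ 2 → met
4. best-execution review 28 days ago vs limit 45 → met
5. condition 'manages more than $100 million' holds; code-of-ethics attestation 373 days ago vs limit 270 → not met
6. privacy notice absent → not met
7. custody surprise examination 696 days ago vs limit 730 → met
8. advisory agreement template present → met
9. Form ADV amendment 387 days ago vs limit 365 → not met
10. designated compliance officers 0 < 2 → not met
11. condition 'uses solicitors' does not hold → requirement n/a → met
Not met: 5, 6, 9, 10

No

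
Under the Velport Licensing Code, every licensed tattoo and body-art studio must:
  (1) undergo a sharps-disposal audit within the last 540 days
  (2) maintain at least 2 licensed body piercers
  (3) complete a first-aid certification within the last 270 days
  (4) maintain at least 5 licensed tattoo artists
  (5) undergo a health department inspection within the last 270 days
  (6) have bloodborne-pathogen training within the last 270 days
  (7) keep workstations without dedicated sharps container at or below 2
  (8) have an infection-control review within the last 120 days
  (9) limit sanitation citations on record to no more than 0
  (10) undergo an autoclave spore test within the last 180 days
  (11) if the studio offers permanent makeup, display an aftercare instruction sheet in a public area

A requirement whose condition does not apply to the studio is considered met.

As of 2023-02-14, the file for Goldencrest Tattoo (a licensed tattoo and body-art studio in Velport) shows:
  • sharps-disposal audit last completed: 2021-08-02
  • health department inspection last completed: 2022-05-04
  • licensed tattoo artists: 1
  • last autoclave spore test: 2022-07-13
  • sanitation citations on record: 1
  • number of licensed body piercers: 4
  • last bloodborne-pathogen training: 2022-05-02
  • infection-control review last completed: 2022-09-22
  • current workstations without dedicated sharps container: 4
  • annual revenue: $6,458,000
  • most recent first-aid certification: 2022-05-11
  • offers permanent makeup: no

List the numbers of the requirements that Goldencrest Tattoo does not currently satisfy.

1. sharps-disposal audit 561 days ago vs limit 540 → not met
2. licensed body piercers 4 ≥ 2 → met
3. first-aid certification 279 days ago vs limit 270 → not met
4. licensed tattoo artists 1 < 5 → not met
5. health department inspection 286 days ago vs limit 270 → not met
6. bloodborne-pathogen training 288 days ago vs limit 270 → not met
7. workstations without dedicated sharps container 4 > 2 → not met
8. infection-control review 145 days ago vs limit 120 → not met
9. sanitation citations on record 1 > 0 → not met
10. autoclave spore test 216 days ago vs limit 180 → not met
11. condition 'offers permanent makeup' does not hold → requirement n/a → met
Not met: 1, 3, 4, 5, 6, 7, 8, 9, 10

1, 3, 4, 5, 6, 7, 8, 9, 10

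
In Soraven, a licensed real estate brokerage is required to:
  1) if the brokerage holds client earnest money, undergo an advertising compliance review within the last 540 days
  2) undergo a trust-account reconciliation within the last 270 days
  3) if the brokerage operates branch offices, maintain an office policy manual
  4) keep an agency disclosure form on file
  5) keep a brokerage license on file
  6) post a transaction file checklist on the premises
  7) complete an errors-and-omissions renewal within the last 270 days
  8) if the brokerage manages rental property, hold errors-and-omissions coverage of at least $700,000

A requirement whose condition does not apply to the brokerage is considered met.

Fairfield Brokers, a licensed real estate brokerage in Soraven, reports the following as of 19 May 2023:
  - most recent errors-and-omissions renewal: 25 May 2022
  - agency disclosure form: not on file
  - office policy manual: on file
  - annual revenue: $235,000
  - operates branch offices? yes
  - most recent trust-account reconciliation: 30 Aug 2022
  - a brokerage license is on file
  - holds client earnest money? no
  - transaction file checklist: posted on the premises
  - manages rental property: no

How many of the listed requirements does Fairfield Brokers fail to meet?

2

1. condition 'holds client earnest money' does not hold → requirement n/a → met
2. trust-account reconciliation 262 days ago vs limit 270 → met
3. condition 'operates branch offices' holds; office policy manual present → met
4. agency disclosure form absent → not met
5. brokerage license present → met
6. transaction file checklist present → met
7. errors-and-omissions renewal 359 days ago vs limit 270 → not met
8. condition 'manages rental property' does not hold → requirement n/a → met
Not met: 2 of 8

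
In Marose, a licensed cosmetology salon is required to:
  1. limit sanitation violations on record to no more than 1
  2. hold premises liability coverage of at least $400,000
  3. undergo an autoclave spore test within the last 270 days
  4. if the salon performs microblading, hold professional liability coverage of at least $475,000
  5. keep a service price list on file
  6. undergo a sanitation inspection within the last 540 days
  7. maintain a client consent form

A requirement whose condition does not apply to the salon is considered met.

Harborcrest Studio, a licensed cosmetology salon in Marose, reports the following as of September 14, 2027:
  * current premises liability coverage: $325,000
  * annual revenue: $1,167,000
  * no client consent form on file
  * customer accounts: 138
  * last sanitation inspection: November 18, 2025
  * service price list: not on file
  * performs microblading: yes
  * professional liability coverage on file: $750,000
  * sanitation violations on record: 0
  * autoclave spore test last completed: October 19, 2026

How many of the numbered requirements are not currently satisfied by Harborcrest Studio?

1. sanitation violations on record 0 ≤ 1 → met
2. premises liability coverage $325,000 < $400,000 → not met
3. autoclave spore test 330 days ago vs limit 270 → not met
4. condition 'performs microblading' holds; professional liability coverage $750,000 ≥ $475,000 → met
5. service price list absent → not met
6. sanitation inspection 665 days ago vs limit 540 → not met
7. client consent form absent → not met
Not met: 5 of 7

5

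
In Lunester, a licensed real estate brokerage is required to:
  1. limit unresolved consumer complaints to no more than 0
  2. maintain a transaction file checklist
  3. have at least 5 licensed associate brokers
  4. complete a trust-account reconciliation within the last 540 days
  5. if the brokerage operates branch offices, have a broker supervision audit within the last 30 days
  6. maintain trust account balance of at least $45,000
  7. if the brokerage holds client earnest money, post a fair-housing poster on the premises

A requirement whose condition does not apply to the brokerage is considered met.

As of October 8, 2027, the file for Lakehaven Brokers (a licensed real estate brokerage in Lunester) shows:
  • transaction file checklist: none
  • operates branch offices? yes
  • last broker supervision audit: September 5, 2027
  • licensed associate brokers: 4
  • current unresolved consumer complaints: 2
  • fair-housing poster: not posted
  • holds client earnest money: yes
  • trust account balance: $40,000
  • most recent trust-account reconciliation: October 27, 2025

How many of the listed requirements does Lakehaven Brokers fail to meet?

7

1. unresolved consumer complaints 2 > 0 → not met
2. transaction file checklist absent → not met
3. licensed associate brokers 4 < 5 → not met
4. trust-account reconciliation 711 days ago vs limit 540 → not met
5. condition 'operates branch offices' holds; broker supervision audit 33 days ago vs limit 30 → not met
6. trust account balance $40,000 < $45,000 → not met
7. condition 'holds client earnest money' holds; fair-housing poster absent → not met
Not met: 7 of 7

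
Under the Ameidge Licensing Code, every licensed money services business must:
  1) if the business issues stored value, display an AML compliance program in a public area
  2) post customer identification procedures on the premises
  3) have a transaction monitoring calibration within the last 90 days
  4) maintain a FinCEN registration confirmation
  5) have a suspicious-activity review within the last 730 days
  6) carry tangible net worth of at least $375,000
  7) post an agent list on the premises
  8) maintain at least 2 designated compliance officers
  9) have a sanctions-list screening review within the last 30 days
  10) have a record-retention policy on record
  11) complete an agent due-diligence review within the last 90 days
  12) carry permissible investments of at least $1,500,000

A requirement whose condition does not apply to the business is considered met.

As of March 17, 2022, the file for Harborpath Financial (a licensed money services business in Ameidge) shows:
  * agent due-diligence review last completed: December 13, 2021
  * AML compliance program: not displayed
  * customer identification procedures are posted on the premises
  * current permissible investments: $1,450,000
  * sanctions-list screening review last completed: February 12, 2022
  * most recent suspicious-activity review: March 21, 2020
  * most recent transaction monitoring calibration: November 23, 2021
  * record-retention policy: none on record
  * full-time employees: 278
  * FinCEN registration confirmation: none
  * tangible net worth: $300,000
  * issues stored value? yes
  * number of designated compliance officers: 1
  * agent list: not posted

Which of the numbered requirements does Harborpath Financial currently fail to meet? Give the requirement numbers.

1. condition 'issues stored value' holds; AML compliance program absent → not met
2. customer identification procedures present → met
3. transaction monitoring calibration 114 days ago vs limit 90 → not met
4. FinCEN registration confirmation absent → not met
5. suspicious-activity review 726 days ago vs limit 730 → met
6. tangible net worth $300,000 < $375,000 → not met
7. agent list absent → not met
8. designated compliance officers 1 < 2 → not met
9. sanctions-list screening review 33 days ago vs limit 30 → not met
10. record-retention policy absent → not met
11. agent due-diligence review 94 days ago vs limit 90 → not met
12. permissible investments $1,450,000 < $1,500,000 → not met
Not met: 1, 3, 4, 6, 7, 8, 9, 10, 11, 12

1, 3, 4, 6, 7, 8, 9, 10, 11, 12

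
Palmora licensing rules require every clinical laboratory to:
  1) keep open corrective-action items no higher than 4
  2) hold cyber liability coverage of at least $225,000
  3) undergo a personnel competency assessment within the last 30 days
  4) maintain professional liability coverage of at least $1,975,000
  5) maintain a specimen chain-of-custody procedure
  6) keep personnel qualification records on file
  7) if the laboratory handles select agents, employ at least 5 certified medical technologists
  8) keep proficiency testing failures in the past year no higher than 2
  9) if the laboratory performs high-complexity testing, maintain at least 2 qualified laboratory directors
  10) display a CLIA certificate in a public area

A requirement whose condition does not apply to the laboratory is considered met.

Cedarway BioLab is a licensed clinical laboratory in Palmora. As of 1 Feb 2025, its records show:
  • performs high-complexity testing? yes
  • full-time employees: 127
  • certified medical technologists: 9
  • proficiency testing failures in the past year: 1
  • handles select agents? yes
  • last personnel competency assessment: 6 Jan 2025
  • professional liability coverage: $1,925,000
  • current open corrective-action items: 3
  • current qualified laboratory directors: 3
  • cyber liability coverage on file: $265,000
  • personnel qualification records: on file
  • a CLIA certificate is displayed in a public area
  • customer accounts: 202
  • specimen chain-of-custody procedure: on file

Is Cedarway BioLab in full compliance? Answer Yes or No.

No

1. open corrective-action items 3 ≤ 4 → met
2. cyber liability coverage $265,000 ≥ $225,000 → met
3. personnel competency assessment 26 days ago vs limit 30 → met
4. professional liability coverage $1,925,000 < $1,975,000 → not met
5. specimen chain-of-custody procedure present → met
6. personnel qualification records present → met
7. condition 'handles select agents' holds; certified medical technologists 9 ≥ 5 → met
8. proficiency testing failures in the past year 1 ≤ 2 → met
9. condition 'performs high-complexity testing' holds; qualified laboratory directors 3 ≥ 2 → met
10. CLIA certificate present → met
Not met: 4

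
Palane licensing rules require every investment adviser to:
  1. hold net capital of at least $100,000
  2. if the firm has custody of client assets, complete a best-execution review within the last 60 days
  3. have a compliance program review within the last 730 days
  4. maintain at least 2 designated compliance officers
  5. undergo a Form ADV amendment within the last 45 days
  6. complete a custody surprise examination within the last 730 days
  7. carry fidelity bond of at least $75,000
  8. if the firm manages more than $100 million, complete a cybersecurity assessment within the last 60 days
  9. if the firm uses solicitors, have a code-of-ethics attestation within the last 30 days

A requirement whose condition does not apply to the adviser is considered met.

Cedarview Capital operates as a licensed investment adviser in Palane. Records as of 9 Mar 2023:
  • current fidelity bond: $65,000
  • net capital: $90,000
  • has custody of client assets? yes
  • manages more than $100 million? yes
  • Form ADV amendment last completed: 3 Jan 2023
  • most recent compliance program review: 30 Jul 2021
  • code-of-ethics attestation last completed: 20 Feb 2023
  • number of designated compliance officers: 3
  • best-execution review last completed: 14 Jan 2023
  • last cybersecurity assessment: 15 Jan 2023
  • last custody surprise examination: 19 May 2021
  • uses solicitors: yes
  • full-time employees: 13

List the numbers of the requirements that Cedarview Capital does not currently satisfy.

1. net capital $90,000 < $100,000 → not met
2. condition 'has custody of client assets' holds; best-execution review 54 days ago vs limit 60 → met
3. compliance program review 587 days ago vs limit 730 → met
4. designated compliance officers 3 ≥ 2 → met
5. Form ADV amendment 65 days ago vs limit 45 → not met
6. custody surprise examination 659 days ago vs limit 730 → met
7. fidelity bond $65,000 < $75,000 → not met
8. condition 'manages more than $100 million' holds; cybersecurity assessment 53 days ago vs limit 60 → met
9. condition 'uses solicitors' holds; code-of-ethics attestation 17 days ago vs limit 30 → met
Not met: 1, 5, 7

1, 5, 7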